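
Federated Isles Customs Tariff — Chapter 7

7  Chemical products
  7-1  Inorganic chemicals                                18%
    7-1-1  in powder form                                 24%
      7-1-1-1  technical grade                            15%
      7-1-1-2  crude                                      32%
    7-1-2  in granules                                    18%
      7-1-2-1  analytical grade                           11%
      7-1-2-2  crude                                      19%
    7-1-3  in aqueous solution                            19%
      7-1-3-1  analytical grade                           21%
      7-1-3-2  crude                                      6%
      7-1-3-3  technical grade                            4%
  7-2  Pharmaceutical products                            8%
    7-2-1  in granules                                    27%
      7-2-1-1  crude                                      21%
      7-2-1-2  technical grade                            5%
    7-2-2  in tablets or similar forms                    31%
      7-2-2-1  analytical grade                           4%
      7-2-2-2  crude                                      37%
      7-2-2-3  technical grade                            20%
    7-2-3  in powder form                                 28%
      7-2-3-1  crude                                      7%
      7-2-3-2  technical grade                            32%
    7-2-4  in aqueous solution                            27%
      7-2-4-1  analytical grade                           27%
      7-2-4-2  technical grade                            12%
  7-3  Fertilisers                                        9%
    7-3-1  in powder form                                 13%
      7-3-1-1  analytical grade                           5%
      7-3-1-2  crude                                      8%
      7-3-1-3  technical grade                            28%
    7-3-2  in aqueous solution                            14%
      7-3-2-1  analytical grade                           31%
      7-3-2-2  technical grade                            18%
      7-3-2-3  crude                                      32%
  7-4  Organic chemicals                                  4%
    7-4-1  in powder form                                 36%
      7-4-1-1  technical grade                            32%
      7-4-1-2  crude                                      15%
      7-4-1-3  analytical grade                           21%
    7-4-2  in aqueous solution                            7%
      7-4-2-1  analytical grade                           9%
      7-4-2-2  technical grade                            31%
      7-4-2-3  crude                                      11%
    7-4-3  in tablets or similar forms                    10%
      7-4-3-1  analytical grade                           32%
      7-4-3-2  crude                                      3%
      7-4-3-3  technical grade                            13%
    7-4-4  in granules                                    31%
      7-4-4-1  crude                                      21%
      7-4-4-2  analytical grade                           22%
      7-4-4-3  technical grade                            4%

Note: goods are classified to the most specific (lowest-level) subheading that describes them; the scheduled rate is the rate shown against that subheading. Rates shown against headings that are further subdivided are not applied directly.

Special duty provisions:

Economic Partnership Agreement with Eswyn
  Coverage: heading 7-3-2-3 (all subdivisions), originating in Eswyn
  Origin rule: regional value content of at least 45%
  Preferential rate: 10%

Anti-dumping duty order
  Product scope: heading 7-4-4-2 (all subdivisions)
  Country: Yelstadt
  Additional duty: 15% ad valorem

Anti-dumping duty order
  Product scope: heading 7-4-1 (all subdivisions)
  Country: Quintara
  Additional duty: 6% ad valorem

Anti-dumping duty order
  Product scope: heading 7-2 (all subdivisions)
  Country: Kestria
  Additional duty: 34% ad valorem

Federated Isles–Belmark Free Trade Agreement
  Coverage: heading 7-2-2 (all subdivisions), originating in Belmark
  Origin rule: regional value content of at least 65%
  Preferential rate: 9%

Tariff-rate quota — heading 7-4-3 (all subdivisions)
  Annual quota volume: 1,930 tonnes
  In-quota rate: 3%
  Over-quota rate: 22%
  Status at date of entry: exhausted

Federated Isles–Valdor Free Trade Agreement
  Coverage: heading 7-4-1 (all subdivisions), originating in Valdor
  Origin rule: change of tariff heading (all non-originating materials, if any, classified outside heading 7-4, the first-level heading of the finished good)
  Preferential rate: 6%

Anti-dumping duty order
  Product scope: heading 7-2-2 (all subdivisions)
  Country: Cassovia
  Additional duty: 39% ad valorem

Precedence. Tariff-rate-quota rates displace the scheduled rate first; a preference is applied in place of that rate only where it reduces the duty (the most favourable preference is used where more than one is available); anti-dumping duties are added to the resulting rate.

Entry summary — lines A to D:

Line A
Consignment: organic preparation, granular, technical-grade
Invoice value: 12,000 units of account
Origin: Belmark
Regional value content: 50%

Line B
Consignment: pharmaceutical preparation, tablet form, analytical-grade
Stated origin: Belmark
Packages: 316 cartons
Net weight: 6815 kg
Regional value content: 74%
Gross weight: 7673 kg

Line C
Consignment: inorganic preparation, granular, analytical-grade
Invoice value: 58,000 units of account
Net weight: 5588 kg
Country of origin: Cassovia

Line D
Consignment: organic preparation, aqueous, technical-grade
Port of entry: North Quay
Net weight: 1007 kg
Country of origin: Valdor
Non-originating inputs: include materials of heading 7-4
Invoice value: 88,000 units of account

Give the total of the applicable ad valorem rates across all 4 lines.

50%

Line A: organic → 7-4; granular → 7-4-4; technical-grade → 7-4-4-3. Scheduled 4%. Belmark agreement on 7-2-2: 7-4-4-3 not covered. → 4%.
Line B: pharmaceutical → 7-2; tablet form → 7-2-2; analytical-grade → 7-2-2-1. Scheduled 4%. Belmark agreement on 7-2-2: RVC ≥ 65% → 9% available; preference 9% not lower than 4% → no reduction. → 4%.
Line C: inorganic → 7-1; granular → 7-1-2; analytical-grade → 7-1-2-1. Scheduled 11%. No special measure applies. → 11%.
Line D: organic → 7-4; aqueous → 7-4-2; technical-grade → 7-4-2-2. Scheduled 31%. Valdor agreement on 7-4-1: 7-4-2-2 not covered. → 31%.
Sum: 4% + 4% + 11% + 31% = 50%.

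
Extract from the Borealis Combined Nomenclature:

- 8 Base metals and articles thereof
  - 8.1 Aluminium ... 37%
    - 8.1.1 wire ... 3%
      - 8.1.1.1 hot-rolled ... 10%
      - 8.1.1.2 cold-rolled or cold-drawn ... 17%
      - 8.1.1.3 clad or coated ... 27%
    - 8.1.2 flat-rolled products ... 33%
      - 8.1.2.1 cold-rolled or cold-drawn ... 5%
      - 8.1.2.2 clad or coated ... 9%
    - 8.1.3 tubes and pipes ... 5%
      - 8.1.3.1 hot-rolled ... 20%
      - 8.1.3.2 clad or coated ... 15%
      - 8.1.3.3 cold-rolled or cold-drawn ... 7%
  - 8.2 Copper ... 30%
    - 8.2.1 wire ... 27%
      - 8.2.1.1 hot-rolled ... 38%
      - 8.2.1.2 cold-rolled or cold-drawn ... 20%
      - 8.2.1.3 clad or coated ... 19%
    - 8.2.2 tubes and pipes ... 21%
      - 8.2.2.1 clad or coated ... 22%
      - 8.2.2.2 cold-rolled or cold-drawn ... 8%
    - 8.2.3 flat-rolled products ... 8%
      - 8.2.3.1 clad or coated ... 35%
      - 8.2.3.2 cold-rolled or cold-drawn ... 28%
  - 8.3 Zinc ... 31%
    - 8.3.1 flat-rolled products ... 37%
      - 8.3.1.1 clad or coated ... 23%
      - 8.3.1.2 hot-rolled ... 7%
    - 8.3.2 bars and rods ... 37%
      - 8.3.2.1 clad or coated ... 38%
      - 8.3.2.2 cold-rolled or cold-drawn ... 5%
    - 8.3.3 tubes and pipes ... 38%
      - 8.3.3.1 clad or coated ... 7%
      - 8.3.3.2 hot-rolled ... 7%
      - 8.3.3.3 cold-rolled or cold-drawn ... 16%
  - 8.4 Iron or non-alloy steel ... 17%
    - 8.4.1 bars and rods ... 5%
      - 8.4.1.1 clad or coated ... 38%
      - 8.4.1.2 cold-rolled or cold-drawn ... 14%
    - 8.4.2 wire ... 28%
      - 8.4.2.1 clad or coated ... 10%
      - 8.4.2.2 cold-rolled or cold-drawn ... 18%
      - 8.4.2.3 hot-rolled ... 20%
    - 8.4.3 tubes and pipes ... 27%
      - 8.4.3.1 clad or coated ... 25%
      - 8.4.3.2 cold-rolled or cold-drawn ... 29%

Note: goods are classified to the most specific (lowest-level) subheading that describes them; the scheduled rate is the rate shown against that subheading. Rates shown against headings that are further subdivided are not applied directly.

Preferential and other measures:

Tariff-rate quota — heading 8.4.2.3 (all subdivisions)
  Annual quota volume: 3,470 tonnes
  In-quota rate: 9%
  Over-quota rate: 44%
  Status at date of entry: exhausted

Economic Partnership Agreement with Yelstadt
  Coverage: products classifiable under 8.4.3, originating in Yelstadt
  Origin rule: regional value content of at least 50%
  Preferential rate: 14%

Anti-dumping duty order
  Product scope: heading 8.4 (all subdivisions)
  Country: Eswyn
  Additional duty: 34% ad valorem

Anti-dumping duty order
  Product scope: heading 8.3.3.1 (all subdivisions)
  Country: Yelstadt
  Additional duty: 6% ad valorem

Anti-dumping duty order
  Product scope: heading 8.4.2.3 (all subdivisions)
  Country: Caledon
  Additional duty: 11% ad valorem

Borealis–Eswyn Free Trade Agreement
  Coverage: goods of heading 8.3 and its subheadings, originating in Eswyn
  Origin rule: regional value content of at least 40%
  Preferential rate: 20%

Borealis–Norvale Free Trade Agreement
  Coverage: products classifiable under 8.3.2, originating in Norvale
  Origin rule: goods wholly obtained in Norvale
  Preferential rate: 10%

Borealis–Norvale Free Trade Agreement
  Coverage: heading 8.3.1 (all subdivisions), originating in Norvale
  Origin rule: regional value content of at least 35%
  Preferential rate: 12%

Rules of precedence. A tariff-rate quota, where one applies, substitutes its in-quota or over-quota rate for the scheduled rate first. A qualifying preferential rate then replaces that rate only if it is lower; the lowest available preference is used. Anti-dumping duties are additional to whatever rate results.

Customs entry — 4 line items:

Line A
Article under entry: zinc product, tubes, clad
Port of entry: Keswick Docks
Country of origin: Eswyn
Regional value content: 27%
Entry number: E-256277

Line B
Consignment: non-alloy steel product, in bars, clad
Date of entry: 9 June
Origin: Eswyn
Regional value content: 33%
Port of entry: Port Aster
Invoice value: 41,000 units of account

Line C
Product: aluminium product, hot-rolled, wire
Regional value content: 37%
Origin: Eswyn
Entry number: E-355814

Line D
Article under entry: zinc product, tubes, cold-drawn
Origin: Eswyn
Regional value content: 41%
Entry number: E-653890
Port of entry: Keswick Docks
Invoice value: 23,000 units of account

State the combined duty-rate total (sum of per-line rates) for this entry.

Line A: zinc → 8.3; tubes → 8.3.3; clad → 8.3.3.1. Scheduled 7%. Eswyn agreement on 8.3: RVC < 40%. → 7%.
Line B: non-alloy steel → 8.4; in bars → 8.4.1; clad → 8.4.1.1. Scheduled 38%. Eswyn agreement on 8.3: 8.4.1.1 not covered; anti-dumping (Eswyn, 8.4): +34%; total 38% + 34% = 72%. → 72%.
Line C: aluminium → 8.1; wire → 8.1.1; hot-rolled → 8.1.1.1. Scheduled 10%. Eswyn agreement on 8.3: 8.1.1.1 not covered. → 10%.
Line D: zinc → 8.3; tubes → 8.3.3; cold-drawn → 8.3.3.3. Scheduled 16%. Eswyn agreement on 8.3: RVC ≥ 40% → 20% available; preference 20% not lower than 16% → no reduction. → 16%.
Sum: 7% + 72% + 10% + 16% = 105%.

105%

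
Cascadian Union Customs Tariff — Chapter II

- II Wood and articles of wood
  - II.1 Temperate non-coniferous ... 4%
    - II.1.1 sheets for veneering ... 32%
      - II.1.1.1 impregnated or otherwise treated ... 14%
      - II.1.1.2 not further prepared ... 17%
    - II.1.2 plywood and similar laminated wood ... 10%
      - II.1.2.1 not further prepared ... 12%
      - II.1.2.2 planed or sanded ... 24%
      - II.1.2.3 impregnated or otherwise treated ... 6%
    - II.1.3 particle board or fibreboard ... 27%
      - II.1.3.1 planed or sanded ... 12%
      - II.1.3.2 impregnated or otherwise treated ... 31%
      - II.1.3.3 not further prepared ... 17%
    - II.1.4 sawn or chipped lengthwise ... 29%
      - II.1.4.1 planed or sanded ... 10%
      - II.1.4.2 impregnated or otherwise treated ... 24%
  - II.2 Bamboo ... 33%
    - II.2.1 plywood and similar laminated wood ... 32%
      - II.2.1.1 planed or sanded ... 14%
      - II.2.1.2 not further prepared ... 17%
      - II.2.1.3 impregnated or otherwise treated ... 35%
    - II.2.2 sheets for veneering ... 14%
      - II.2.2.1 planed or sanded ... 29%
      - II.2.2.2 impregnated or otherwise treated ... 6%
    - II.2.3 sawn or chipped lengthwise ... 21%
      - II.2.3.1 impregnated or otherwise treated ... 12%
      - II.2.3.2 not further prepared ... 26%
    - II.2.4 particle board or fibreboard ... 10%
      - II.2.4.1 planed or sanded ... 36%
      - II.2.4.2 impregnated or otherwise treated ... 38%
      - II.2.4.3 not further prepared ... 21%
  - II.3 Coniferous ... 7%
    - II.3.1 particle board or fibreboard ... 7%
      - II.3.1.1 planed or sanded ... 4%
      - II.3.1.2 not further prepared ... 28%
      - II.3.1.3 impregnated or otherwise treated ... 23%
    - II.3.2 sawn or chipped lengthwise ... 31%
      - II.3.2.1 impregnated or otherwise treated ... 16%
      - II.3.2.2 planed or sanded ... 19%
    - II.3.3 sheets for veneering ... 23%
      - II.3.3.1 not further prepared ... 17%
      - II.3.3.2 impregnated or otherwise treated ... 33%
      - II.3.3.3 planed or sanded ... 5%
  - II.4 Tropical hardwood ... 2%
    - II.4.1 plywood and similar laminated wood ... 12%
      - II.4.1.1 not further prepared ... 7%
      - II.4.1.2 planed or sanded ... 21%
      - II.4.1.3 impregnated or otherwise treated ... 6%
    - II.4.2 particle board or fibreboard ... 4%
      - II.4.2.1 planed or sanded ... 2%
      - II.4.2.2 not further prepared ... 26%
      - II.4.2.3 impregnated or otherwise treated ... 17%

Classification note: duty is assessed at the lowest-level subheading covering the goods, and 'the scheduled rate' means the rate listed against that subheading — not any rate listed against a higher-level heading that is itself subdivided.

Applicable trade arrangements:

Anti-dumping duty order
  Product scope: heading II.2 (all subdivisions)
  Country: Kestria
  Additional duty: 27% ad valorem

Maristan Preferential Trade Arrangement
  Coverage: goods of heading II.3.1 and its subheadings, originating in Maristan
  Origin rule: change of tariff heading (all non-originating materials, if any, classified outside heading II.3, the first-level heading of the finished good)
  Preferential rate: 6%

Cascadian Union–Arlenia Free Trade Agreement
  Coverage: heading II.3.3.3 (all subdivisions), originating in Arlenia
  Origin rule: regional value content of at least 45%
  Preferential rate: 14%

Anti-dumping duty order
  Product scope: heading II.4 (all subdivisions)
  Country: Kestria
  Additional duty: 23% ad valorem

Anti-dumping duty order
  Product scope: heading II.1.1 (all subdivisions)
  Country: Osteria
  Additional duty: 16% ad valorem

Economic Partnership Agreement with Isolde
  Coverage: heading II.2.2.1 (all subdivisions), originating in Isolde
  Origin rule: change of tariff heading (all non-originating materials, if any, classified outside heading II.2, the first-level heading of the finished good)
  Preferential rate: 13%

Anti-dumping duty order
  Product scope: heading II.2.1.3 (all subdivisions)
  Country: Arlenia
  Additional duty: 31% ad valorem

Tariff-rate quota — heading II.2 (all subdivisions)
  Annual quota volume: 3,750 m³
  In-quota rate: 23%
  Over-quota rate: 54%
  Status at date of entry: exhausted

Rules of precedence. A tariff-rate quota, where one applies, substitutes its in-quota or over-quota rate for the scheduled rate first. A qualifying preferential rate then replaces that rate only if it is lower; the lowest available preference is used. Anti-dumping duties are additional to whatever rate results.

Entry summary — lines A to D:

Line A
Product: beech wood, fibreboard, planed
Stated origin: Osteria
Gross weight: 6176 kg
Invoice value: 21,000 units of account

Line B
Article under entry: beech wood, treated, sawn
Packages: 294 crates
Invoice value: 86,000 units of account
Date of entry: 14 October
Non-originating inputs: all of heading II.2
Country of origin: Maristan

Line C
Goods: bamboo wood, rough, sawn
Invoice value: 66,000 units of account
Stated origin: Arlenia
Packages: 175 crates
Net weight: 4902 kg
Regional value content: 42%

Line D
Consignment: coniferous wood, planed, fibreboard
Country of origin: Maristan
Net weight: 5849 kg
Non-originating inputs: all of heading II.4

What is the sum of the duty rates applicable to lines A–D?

Line A: beech → II.1; fibreboard → II.1.3; planed → II.1.3.1. Scheduled 12%. No special measure applies. → 12%.
Line B: beech → II.1; sawn → II.1.4; treated → II.1.4.2. Scheduled 24%. Maristan agreement on II.3.1: II.1.4.2 not covered. → 24%.
Line C: bamboo → II.2; sawn → II.2.3; rough → II.2.3.2. Scheduled 26%. quota on II.2 exhausted → over-quota 54%; Arlenia agreement on II.3.3.3: II.2.3.2 not covered. → 54%.
Line D: coniferous → II.3; fibreboard → II.3.1; planed → II.3.1.1. Scheduled 4%. Maristan agreement on II.3.1: CTH met → 6% available; preference 6% not lower than 4% → no reduction. → 4%.
Sum: 12% + 24% + 54% + 4% = 94%.

94%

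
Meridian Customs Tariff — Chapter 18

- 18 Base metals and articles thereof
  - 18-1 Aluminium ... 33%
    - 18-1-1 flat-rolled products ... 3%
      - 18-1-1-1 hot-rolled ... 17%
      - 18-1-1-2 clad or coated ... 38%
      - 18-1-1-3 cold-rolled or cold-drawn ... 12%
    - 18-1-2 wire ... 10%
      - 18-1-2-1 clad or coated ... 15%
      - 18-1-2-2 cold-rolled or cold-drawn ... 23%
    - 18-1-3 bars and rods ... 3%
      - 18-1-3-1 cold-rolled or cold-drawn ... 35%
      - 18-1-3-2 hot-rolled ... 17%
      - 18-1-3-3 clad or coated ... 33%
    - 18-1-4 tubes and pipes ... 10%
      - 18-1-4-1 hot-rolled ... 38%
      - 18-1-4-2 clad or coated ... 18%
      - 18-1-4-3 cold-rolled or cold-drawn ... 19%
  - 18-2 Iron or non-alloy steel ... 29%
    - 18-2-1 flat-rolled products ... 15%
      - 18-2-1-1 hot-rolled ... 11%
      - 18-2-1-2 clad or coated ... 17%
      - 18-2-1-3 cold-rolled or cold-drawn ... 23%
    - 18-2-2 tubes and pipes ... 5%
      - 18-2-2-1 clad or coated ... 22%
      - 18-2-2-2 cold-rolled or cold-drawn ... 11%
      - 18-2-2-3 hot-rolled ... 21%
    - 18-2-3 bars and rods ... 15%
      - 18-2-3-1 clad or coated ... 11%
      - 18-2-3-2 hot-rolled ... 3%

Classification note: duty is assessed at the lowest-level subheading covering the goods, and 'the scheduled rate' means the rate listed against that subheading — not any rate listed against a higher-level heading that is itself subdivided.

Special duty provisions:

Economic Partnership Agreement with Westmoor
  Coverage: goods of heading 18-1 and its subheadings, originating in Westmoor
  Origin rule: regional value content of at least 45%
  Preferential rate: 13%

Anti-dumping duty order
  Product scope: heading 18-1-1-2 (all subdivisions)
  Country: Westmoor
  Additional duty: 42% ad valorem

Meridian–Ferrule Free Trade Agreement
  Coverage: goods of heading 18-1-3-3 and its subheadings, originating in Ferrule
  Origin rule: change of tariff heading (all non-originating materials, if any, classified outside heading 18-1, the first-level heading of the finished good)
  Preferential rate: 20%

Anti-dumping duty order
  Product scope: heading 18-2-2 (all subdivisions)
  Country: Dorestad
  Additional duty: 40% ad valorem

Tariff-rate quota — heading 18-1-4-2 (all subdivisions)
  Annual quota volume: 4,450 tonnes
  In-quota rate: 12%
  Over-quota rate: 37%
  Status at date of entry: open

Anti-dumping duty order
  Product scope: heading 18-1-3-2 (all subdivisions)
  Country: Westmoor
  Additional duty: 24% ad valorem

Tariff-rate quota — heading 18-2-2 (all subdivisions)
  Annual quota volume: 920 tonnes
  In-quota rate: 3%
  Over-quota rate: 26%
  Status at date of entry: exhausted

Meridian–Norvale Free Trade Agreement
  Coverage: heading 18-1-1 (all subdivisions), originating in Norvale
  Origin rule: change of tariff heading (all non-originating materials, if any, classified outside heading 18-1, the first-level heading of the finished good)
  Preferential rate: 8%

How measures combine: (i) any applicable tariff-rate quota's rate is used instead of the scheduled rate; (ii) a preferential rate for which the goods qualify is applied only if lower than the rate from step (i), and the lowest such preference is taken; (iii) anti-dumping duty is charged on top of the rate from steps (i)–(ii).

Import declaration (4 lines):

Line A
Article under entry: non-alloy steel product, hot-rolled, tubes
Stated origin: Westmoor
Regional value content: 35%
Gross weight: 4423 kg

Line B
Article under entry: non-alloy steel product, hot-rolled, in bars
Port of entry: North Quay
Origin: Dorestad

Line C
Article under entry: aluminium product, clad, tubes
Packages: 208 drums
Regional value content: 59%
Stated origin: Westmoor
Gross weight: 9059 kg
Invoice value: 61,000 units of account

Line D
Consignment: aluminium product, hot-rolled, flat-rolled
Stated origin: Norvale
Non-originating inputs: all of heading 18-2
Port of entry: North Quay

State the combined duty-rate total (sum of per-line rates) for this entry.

Line A: non-alloy steel → 18-2; tubes → 18-2-2; hot-rolled → 18-2-2-3. Scheduled 21%. quota on 18-2-2 exhausted → over-quota 26%; Westmoor agreement on 18-1: 18-2-2-3 not covered. → 26%.
Line B: non-alloy steel → 18-2; in bars → 18-2-3; hot-rolled → 18-2-3-2. Scheduled 3%. No special measure applies. → 3%.
Line C: aluminium → 18-1; tubes → 18-1-4; clad → 18-1-4-2. Scheduled 18%. quota on 18-1-4-2 open → in-quota 12%; Westmoor agreement on 18-1: RVC ≥ 45% → 13% available; preference 13% not lower than 12% → no reduction. → 12%.
Line D: aluminium → 18-1; flat-rolled → 18-1-1; hot-rolled → 18-1-1-1. Scheduled 17%. Norvale agreement on 18-1-1: CTH met → 8% available; preferential 8%. → 8%.
Sum: 26% + 3% + 12% + 8% = 49%.

49%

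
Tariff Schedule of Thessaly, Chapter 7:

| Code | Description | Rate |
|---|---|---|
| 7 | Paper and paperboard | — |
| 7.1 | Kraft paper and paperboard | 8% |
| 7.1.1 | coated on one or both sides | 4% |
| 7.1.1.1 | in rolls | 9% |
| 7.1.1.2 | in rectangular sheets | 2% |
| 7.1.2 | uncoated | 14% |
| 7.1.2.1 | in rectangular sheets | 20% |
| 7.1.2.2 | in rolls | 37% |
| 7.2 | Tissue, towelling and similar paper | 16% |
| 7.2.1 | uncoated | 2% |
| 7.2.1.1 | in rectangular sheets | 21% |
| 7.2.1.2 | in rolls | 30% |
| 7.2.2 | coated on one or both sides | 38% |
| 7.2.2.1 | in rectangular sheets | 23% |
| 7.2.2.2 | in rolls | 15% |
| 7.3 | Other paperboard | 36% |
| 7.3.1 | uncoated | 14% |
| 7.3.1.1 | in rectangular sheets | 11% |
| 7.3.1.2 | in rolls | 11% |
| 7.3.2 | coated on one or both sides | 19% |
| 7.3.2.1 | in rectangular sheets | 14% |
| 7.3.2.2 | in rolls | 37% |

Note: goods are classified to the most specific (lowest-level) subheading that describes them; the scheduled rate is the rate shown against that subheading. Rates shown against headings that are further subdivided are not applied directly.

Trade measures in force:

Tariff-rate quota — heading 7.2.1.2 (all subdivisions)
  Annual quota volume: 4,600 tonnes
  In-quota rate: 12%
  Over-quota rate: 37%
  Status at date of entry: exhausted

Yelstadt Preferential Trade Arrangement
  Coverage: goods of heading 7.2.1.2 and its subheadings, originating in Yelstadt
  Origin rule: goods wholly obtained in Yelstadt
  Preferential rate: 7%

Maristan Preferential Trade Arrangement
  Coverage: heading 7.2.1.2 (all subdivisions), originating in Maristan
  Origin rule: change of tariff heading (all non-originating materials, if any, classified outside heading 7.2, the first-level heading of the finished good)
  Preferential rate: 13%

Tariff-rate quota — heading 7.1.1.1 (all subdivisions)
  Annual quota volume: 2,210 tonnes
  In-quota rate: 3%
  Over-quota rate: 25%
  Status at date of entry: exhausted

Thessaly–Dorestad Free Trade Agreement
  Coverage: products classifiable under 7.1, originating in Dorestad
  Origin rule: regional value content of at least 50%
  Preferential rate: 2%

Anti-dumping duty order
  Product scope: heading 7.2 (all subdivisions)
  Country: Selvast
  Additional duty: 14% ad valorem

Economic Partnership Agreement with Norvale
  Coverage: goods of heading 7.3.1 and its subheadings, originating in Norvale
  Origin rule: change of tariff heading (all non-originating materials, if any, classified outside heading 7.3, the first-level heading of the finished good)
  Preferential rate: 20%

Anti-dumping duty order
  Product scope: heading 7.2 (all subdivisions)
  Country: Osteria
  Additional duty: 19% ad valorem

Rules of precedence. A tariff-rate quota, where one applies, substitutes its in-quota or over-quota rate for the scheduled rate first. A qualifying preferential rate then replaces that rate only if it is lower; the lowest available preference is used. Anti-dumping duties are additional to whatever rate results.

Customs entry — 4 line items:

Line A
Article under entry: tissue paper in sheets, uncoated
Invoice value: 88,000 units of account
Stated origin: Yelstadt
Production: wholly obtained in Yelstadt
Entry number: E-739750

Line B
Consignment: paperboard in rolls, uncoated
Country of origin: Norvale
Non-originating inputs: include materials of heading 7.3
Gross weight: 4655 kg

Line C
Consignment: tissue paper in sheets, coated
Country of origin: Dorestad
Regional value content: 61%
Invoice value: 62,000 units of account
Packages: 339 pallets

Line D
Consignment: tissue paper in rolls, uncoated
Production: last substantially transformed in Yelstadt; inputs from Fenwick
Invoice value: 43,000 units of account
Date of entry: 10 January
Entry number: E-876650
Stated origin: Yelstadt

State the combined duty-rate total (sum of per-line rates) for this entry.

Line A: tissue paper → 7.2; uncoated → 7.2.1; in sheets → 7.2.1.1. Scheduled 21%. Yelstadt agreement on 7.2.1.2: 7.2.1.1 not covered. → 21%.
Line B: paperboard → 7.3; uncoated → 7.3.1; in rolls → 7.3.1.2. Scheduled 11%. Norvale agreement on 7.3.1: CTH not met. → 11%.
Line C: tissue paper → 7.2; coated → 7.2.2; in sheets → 7.2.2.1. Scheduled 23%. Dorestad agreement on 7.1: 7.2.2.1 not covered. → 23%.
Line D: tissue paper → 7.2; uncoated → 7.2.1; in rolls → 7.2.1.2. Scheduled 30%. quota on 7.2.1.2 exhausted → over-quota 37%; Yelstadt agreement on 7.2.1.2: not wholly obtained. → 37%.
Sum: 21% + 11% + 23% + 37% = 92%.

92%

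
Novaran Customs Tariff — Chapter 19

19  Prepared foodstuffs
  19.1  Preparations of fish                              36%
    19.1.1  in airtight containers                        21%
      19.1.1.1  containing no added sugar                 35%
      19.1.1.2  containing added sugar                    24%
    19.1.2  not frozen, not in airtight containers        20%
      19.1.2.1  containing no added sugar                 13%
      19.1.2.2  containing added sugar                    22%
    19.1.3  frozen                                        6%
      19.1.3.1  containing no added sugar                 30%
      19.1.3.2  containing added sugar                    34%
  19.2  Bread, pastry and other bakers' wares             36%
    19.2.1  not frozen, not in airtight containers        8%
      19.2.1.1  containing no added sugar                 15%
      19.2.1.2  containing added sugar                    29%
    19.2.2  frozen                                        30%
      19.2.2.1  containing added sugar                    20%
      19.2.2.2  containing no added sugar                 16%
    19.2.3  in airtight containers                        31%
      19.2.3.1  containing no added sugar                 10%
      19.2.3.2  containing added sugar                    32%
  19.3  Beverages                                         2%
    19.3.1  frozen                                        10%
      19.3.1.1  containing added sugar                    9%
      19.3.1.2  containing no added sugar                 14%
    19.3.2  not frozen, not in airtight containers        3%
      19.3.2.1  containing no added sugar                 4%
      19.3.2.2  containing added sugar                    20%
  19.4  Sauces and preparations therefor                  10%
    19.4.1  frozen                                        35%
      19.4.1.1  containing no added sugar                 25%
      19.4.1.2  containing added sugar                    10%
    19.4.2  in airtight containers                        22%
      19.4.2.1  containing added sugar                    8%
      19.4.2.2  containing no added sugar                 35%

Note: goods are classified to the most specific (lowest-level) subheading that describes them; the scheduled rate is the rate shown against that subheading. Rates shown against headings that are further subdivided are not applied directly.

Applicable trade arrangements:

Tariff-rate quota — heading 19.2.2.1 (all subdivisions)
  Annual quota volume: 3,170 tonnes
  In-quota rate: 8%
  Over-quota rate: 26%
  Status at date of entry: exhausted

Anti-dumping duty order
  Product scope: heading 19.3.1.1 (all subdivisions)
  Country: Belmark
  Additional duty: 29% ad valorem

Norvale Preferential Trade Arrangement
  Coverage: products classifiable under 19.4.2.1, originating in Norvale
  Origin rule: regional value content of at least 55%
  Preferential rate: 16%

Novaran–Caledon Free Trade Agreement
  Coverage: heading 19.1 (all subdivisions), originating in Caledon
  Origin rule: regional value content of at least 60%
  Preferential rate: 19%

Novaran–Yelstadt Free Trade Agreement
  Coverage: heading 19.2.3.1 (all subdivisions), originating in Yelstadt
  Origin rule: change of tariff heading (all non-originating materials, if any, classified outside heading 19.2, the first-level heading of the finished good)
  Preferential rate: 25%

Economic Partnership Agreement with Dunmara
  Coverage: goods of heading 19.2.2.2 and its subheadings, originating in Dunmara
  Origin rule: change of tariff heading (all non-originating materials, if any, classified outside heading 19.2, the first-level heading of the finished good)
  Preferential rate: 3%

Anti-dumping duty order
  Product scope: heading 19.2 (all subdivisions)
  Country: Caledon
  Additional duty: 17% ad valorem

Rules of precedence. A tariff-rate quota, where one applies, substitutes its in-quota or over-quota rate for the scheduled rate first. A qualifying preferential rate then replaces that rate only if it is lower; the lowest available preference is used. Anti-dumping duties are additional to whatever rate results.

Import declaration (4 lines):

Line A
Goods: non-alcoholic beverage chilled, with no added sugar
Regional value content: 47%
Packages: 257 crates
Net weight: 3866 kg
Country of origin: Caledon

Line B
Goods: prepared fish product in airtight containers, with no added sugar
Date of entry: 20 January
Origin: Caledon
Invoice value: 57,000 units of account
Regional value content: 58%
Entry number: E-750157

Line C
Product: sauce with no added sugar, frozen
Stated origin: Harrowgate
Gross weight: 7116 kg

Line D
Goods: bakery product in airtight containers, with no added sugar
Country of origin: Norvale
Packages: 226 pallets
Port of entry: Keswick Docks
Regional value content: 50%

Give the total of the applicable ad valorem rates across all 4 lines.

Line A: non-alcoholic beverage → 19.3; chilled → 19.3.2; with no added sugar → 19.3.2.1. Scheduled 4%. Caledon agreement on 19.1: 19.3.2.1 not covered. → 4%.
Line B: prepared fish product → 19.1; in airtight containers → 19.1.1; with no added sugar → 19.1.1.1. Scheduled 35%. Caledon agreement on 19.1: RVC < 60%. → 35%.
Line C: sauce → 19.4; frozen → 19.4.1; with no added sugar → 19.4.1.1. Scheduled 25%. No special measure applies. → 25%.
Line D: bakery product → 19.2; in airtight containers → 19.2.3; with no added sugar → 19.2.3.1. Scheduled 10%. Norvale agreement on 19.4.2.1: 19.2.3.1 not covered. → 10%.
Sum: 4% + 35% + 25% + 10% = 74%.

74%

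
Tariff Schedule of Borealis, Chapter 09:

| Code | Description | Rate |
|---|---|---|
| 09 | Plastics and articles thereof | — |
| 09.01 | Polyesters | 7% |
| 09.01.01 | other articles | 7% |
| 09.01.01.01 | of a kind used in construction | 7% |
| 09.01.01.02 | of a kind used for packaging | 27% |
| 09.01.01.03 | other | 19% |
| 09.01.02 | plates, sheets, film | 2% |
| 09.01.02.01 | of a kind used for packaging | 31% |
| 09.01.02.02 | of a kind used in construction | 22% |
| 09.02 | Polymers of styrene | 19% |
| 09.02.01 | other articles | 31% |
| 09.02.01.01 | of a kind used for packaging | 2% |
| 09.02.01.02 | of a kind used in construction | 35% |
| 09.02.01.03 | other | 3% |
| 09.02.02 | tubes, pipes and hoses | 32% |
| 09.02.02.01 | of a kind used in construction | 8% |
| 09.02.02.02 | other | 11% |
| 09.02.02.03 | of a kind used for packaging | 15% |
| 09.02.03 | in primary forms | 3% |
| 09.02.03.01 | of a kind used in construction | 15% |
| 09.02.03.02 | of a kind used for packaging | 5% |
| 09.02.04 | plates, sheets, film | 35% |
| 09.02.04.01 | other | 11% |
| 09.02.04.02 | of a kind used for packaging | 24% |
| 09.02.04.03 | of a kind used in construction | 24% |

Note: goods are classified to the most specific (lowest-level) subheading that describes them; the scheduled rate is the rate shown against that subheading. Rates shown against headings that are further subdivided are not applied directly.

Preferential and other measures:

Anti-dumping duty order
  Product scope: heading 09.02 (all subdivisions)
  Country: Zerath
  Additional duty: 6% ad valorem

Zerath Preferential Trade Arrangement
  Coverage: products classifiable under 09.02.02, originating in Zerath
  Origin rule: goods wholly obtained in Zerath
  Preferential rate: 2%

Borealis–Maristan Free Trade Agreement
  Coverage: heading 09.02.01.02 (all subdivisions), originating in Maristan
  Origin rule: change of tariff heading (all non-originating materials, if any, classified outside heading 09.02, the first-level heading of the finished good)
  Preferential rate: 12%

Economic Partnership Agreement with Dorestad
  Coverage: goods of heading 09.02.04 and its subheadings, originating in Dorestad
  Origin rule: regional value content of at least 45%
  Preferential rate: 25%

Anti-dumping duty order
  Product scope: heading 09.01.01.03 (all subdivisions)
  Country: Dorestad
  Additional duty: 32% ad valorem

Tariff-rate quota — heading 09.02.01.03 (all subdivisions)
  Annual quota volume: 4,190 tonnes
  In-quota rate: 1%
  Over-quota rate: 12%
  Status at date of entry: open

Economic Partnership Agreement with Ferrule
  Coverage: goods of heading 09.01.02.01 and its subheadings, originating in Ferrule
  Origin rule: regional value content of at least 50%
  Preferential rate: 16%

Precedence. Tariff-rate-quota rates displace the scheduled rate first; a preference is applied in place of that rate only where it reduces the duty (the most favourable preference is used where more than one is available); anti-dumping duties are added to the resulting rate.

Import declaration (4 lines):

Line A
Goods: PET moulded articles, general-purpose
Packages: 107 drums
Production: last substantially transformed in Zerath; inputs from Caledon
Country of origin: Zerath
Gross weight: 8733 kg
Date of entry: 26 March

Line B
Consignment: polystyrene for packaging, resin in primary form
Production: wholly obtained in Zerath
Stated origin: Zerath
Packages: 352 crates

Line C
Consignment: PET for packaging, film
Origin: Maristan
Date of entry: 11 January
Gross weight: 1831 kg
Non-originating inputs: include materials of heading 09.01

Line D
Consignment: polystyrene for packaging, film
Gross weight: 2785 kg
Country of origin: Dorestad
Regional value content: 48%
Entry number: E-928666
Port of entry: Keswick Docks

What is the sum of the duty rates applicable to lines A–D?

85%

Line A: PET → 09.01; moulded articles → 09.01.01; general-purpose → 09.01.01.03. Scheduled 19%. Zerath agreement on 09.02.02: 09.01.01.03 not covered. → 19%.
Line B: polystyrene → 09.02; resin in primary form → 09.02.03; for packaging → 09.02.03.02. Scheduled 5%. Zerath agreement on 09.02.02: 09.02.03.02 not covered; anti-dumping (Zerath, 09.02): +6%; total 5% + 6% = 11%. → 11%.
Line C: PET → 09.01; film → 09.01.02; for packaging → 09.01.02.01. Scheduled 31%. Maristan agreement on 09.02.01.02: 09.01.02.01 not covered. → 31%.
Line D: polystyrene → 09.02; film → 09.02.04; for packaging → 09.02.04.02. Scheduled 24%. Dorestad agreement on 09.02.04: RVC ≥ 45% → 25% available; preference 25% not lower than 24% → no reduction. → 24%.
Sum: 19% + 11% + 31% + 24% = 85%.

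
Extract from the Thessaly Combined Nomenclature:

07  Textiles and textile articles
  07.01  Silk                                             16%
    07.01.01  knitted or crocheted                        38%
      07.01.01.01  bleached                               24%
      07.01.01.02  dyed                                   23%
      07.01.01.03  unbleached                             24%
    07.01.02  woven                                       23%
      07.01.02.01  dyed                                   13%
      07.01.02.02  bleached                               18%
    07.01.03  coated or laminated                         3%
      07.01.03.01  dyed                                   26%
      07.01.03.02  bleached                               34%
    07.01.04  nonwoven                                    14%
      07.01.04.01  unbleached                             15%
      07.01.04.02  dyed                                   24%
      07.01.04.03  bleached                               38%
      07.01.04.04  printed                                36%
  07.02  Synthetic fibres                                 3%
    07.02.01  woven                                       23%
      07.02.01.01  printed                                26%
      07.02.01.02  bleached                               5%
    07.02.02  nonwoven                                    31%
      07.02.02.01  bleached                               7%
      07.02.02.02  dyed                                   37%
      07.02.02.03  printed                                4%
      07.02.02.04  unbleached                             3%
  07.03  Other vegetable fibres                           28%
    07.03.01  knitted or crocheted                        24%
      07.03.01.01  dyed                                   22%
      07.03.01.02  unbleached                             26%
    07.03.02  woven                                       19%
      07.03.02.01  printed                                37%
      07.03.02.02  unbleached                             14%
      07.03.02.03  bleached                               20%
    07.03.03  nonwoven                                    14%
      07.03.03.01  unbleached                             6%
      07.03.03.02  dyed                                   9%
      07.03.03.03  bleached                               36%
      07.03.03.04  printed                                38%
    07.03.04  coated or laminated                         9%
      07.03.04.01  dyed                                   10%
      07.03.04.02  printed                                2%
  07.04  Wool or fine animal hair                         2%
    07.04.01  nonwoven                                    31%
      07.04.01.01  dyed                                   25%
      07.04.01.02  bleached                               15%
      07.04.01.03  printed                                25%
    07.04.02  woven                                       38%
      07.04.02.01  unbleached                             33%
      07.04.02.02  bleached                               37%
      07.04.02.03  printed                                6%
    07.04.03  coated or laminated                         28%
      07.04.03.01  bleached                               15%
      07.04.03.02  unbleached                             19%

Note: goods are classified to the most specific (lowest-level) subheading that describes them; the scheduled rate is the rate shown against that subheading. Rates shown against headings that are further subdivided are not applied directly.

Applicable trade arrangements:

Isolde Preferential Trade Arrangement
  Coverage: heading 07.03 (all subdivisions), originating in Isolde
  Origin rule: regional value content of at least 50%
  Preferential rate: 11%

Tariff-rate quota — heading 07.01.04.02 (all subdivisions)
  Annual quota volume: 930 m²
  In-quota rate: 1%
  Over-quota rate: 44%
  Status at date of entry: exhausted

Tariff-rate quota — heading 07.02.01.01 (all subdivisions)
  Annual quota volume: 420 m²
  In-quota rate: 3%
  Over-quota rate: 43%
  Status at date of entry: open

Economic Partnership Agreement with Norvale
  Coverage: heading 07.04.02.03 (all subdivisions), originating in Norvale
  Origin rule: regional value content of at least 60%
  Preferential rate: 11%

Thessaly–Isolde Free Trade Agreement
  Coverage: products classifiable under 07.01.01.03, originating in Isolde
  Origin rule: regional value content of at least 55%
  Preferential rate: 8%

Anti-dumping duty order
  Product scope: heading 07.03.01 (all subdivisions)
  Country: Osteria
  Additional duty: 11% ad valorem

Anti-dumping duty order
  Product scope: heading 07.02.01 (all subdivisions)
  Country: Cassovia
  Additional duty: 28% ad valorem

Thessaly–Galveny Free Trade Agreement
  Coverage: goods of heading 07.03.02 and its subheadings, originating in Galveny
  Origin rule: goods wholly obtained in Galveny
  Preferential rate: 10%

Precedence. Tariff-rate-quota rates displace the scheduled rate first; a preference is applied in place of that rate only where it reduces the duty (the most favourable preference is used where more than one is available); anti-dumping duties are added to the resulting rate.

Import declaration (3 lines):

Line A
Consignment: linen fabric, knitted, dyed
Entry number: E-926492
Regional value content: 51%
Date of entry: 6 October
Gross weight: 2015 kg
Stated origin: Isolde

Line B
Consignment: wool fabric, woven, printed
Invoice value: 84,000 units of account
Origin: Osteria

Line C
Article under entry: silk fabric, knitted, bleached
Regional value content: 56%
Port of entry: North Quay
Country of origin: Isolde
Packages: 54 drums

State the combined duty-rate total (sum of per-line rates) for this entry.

Line A: linen → 07.03; knitted → 07.03.01; dyed → 07.03.01.01. Scheduled 22%. Isolde agreement on 07.03: RVC ≥ 50% → 11% available; Isolde agreement on 07.01.01.03: 07.03.01.01 not covered; preferential 11%. → 11%.
Line B: wool → 07.04; woven → 07.04.02; printed → 07.04.02.03. Scheduled 6%. No special measure applies. → 6%.
Line C: silk → 07.01; knitted → 07.01.01; bleached → 07.01.01.01. Scheduled 24%. Isolde agreement on 07.03: 07.01.01.01 not covered; Isolde agreement on 07.01.01.03: 07.01.01.01 not covered. → 24%.
Sum: 11% + 6% + 24% = 41%.

41%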